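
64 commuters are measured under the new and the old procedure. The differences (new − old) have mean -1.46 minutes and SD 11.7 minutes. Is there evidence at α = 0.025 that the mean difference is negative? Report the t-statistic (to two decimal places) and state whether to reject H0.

H0: μ_d = 0; H1: μ_d < 0 (paired t-test on the differences, left-tailed).
t = d̄/(s_d/√n) = -1.46/(11.7/√64) = -1.00
df = n − 1 = 63
p-value = P(T ≤ -1.00) ≈ 0.1610
Since p ≈ 0.1610 > α = 0.025, fail to reject H0; the data do not provide sufficient evidence against H0.

t = -1.00; fail to reject H0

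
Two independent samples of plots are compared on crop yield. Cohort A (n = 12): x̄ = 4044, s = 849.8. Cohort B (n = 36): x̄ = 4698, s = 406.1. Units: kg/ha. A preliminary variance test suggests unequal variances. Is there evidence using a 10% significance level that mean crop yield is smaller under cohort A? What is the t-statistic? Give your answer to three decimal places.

-2.570

Let group 1 = cohort A, group 2 = cohort B. H0: μ_1 = μ_2; H1: μ_1 < μ_2 (Welch's two-sample t-test, left-tailed).
t = (x̄_1 − x̄_2)/√(s_1²/n_1 + s_2²/n_2) = (4044 − 4698)/√(849.8²/12 + 406.1²/36) = -2.570
Welch–Satterthwaite df ≈ 12.72
p-value = P(T ≤ -2.570) ≈ 0.012
Since p ≈ 0.012 < α = 0.1, reject H0; the evidence is statistically significant.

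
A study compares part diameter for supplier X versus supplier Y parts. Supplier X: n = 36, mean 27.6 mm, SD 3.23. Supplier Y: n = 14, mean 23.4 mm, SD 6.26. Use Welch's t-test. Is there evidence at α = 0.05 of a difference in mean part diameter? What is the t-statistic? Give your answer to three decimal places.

Let group 1 = supplier X, group 2 = supplier Y. H0: μ_1 = μ_2; H1: μ_1 ≠ μ_2 (Welch's two-sample t-test, two-sided).
t = (x̄_1 − x̄_2)/√(s_1²/n_1 + s_2²/n_2) = (27.6 − 23.4)/√(3.23²/36 + 6.26²/14) = 2.390
Welch–Satterthwaite df ≈ 15.77
Two-sided p-value ≈ 0.0297
Since p ≈ 0.0297 < α = 0.05, reject H0; the data support H1.

2.390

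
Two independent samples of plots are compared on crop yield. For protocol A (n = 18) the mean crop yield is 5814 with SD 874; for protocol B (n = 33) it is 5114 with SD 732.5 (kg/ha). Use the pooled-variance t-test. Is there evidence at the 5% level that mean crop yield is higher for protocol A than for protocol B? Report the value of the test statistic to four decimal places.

3.0452

Let group 1 = protocol A, group 2 = protocol B. H0: μ_1 = μ_2; H1: μ_1 > μ_2 (two-sample pooled-variance t-test, right-tailed).
s_p² = [(18−1)·874² + (33−1)·732.5²]/(18+33−2) = 615422
t = (5814 − 5114)/√[615422·(1/18 + 1/33)] = 3.0452
df = n₁ + n₂ − 2 = 49
p-value = P(T ≥ 3.0452) ≈ 0.002
Since p ≈ 0.002 < α = 0.05, reject H0; the data support H1.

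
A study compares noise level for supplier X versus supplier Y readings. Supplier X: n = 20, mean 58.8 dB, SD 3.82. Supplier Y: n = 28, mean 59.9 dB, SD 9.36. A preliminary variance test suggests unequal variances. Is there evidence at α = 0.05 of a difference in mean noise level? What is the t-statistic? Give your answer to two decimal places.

Let group 1 = supplier X, group 2 = supplier Y. H0: μ_1 = μ_2; H1: μ_1 ≠ μ_2 (Welch's two-sample t-test, two-sided).
t = (x̄_1 − x̄_2)/√(s_1²/n_1 + s_2²/n_2) = (58.8 − 59.9)/√(3.82²/20 + 9.36²/28) = -0.56
Welch–Satterthwaite df ≈ 38.12
Two-sided p-value ≈ 0.5788
Since p ≈ 0.5788 > α = 0.05, fail to reject H0; the data do not provide sufficient evidence against H0.

-0.56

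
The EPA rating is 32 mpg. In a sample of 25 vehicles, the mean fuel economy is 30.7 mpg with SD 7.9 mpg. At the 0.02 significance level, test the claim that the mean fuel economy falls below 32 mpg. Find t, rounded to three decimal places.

-0.823

H0: μ = 32; H1: μ < 32 (one-sample t-test, left-tailed).
t = (x̄ − μ₀)/(s/√n) = (30.7 − 32)/(7.9/√25) = -0.823
df = n − 1 = 24
p-value = P(T ≤ -0.823) ≈ 0.2094
Since p ≈ 0.2094 > α = 0.02, fail to reject H0; the evidence is not statistically significant.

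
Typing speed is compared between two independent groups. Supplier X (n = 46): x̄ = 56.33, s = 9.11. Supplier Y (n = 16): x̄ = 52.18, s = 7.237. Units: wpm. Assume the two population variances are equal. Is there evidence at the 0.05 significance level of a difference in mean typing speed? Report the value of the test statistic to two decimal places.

1.65

Let group 1 = supplier X, group 2 = supplier Y. H0: μ_1 = μ_2; H1: μ_1 ≠ μ_2 (two-sample pooled-variance t-test, two-sided).
s_p² = [(46−1)·9.11² + (16−1)·7.237²]/(46+16−2) = 75.3376
t = (56.33 − 52.18)/√[75.3376·(1/46 + 1/16)] = 1.65
df = n₁ + n₂ − 2 = 60
Two-sided p-value ≈ 0.1047
Since p ≈ 0.1047 > α = 0.05, fail to reject H0; the evidence is not statistically significant.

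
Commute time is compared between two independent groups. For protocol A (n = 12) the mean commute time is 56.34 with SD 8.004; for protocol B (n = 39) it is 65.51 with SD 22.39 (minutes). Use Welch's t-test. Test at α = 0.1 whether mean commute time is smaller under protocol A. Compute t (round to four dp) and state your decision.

Let group 1 = protocol A, group 2 = protocol B. H0: μ_1 = μ_2; H1: μ_1 < μ_2 (Welch's two-sample t-test, left-tailed).
t = (x̄_1 − x̄_2)/√(s_1²/n_1 + s_2²/n_2) = (56.34 − 65.51)/√(8.004²/12 + 22.39²/39) = -2.1499
Welch–Satterthwaite df ≈ 47.70
p-value = P(T ≤ -2.1499) ≈ 0.0183
Since p ≈ 0.0183 < α = 0.1, reject H0; the evidence is statistically significant.

t = -2.1499; reject H0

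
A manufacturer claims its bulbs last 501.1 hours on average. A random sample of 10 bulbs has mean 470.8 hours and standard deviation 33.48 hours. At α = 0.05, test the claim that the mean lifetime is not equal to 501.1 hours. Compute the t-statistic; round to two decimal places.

-2.86

H0: μ = 501.1; H1: μ ≠ 501.1 (one-sample t-test, two-sided).
t = (x̄ − μ₀)/(s/√n) = (470.8 − 501.1)/(33.48/√10) = -2.86
df = n − 1 = 9
Two-sided p-value ≈ 0.0187
Since p ≈ 0.0187 < α = 0.05, reject H0; the evidence is statistically significant.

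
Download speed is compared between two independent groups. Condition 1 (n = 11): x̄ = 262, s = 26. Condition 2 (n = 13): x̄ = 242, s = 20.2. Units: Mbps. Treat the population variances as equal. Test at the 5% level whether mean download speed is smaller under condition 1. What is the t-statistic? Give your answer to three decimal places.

2.121

Let group 1 = condition 1, group 2 = condition 2. H0: μ_1 = μ_2; H1: μ_1 < μ_2 (two-sample pooled-variance t-test, left-tailed).
s_p² = [(11−1)·26² + (13−1)·20.2²]/(11+13−2) = 529.84
t = (262 − 242)/√[529.84·(1/11 + 1/13)] = 2.121
df = n₁ + n₂ − 2 = 22
p-value = P(T ≤ 2.121) ≈ 0.9773
Since p ≈ 0.9773 > α = 0.05, fail to reject H0; the evidence is not statistically significant.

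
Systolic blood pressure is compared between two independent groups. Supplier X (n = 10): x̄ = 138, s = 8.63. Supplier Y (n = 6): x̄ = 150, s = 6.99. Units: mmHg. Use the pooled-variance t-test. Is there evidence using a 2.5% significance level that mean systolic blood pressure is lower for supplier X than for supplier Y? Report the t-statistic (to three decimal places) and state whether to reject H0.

t = -2.875; reject H0

Let group 1 = supplier X, group 2 = supplier Y. H0: μ_1 = μ_2; H1: μ_1 < μ_2 (two-sample pooled-variance t-test, left-tailed).
s_p² = [(10−1)·8.63² + (6−1)·6.99²]/(10+6−2) = 65.328
t = (138 − 150)/√[65.328·(1/10 + 1/6)] = -2.875
df = n₁ + n₂ − 2 = 14
p-value = P(T ≤ -2.875) ≈ 0.006
Since p ≈ 0.006 < α = 0.025, reject H0; the data support H1.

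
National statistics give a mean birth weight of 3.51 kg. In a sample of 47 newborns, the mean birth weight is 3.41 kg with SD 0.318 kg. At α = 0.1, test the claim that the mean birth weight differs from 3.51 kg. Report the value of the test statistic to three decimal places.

H0: μ = 3.51; H1: μ ≠ 3.51 (one-sample t-test, two-sided).
t = (x̄ − μ₀)/(s/√n) = (3.41 − 3.51)/(0.318/√47) = -2.156
df = n − 1 = 46
Two-sided p-value ≈ 0.036
Since p ≈ 0.036 < α = 0.1, reject H0; the evidence is statistically significant.

-2.156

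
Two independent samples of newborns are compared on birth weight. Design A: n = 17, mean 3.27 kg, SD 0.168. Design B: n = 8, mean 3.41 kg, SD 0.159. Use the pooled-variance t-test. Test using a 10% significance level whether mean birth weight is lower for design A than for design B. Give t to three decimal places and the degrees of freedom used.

t = -1.975, df = 23

Let group 1 = design A, group 2 = design B. H0: μ_1 = μ_2; H1: μ_1 < μ_2 (two-sample pooled-variance t-test, left-tailed).
s_p² = [(17−1)·0.168² + (8−1)·0.159²]/(17+8−2) = 0.0273283
t = (3.27 − 3.41)/√[0.0273283·(1/17 + 1/8)] = -1.975
df = n₁ + n₂ − 2 = 23
p-value = P(T ≤ -1.975) ≈ 0.0302
Since p ≈ 0.0302 < α = 0.1, reject H0; the data support H1.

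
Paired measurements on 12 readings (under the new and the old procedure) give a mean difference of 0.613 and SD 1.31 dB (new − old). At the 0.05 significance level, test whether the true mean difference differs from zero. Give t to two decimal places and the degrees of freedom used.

t = 1.62, df = 11

H0: μ_d = 0; H1: μ_d ≠ 0 (paired t-test on the differences, two-sided).
t = d̄/(s_d/√n) = 0.613/(1.31/√12) = 1.62
df = n − 1 = 11
Two-sided p-value ≈ 0.1333
Since p ≈ 0.1333 > α = 0.05, fail to reject H0; the evidence is not statistically significant.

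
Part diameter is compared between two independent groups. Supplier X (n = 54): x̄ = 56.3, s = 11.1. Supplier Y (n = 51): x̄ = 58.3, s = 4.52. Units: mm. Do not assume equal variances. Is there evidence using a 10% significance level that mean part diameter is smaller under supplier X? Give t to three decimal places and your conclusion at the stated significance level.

Let group 1 = supplier X, group 2 = supplier Y. H0: μ_1 = μ_2; H1: μ_1 < μ_2 (Welch's two-sample t-test, left-tailed).
t = (x̄_1 − x̄_2)/√(s_1²/n_1 + s_2²/n_2) = (56.3 − 58.3)/√(11.1²/54 + 4.52²/51) = -1.221
Welch–Satterthwaite df ≈ 70.93
p-value = P(T ≤ -1.221) ≈ 0.1130
Since p ≈ 0.1130 > α = 0.1, fail to reject H0; the data do not provide sufficient evidence against H0.

t = -1.221; fail to reject H0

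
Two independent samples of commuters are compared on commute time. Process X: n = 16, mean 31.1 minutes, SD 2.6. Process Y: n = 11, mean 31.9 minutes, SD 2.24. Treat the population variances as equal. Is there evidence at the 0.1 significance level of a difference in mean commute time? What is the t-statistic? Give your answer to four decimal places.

Let group 1 = process X, group 2 = process Y. H0: μ_1 = μ_2; H1: μ_1 ≠ μ_2 (two-sample pooled-variance t-test, two-sided).
s_p² = [(16−1)·2.6² + (11−1)·2.24²]/(16+11−2) = 6.06304
t = (31.1 − 31.9)/√[6.06304·(1/16 + 1/11)] = -0.8295
df = n₁ + n₂ − 2 = 25
Two-sided p-value ≈ 0.415
Since p ≈ 0.415 > α = 0.1, fail to reject H0; the data do not provide sufficient evidence against H0.

-0.8295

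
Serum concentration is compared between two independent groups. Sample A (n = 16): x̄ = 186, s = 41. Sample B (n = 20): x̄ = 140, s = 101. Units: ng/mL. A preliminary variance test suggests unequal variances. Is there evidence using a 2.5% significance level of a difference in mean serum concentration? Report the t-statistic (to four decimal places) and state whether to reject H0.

Let group 1 = sample A, group 2 = sample B. H0: μ_1 = μ_2; H1: μ_1 ≠ μ_2 (Welch's two-sample t-test, two-sided).
t = (x̄_1 − x̄_2)/√(s_1²/n_1 + s_2²/n_2) = (186 − 140)/√(41²/16 + 101²/20) = 1.8547
Welch–Satterthwaite df ≈ 26.22
Two-sided p-value ≈ 0.075
Since p ≈ 0.075 > α = 0.025, fail to reject H0; the data do not provide sufficient evidence against H0.

t = 1.8547; fail to reject H0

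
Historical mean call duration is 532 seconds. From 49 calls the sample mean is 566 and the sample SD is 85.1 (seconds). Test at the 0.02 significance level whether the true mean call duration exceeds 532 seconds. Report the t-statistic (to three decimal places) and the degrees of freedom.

t = 2.797, df = 48

H0: μ = 532; H1: μ > 532 (one-sample t-test, right-tailed).
t = (x̄ − μ₀)/(s/√n) = (566 − 532)/(85.1/√49) = 2.797
df = n − 1 = 48
p-value = P(T ≥ 2.797) ≈ 0.0037
Since p ≈ 0.0037 < α = 0.02, reject H0; the data support H1.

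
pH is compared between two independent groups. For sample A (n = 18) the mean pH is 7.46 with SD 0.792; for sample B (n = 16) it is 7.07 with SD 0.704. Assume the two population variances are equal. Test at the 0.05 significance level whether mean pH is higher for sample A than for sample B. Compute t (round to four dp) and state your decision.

t = 1.5093; fail to reject H0

Let group 1 = sample A, group 2 = sample B. H0: μ_1 = μ_2; H1: μ_1 > μ_2 (two-sample pooled-variance t-test, right-tailed).
s_p² = [(18−1)·0.792² + (16−1)·0.704²]/(18+16−2) = 0.565554
t = (7.46 − 7.07)/√[0.565554·(1/18 + 1/16)] = 1.5093
df = n₁ + n₂ − 2 = 32
p-value = P(T ≥ 1.5093) ≈ 0.0705
Since p ≈ 0.0705 > α = 0.05, fail to reject H0; the evidence is not statistically significant.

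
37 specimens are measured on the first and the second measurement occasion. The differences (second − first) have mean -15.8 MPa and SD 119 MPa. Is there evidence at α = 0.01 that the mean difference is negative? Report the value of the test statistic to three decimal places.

H0: μ_d = 0; H1: μ_d < 0 (paired t-test on the differences, left-tailed).
t = d̄/(s_d/√n) = -15.8/(119/√37) = -0.808
df = n − 1 = 36
p-value = P(T ≤ -0.808) ≈ 0.212
Since p ≈ 0.212 > α = 0.01, fail to reject H0; the data do not provide sufficient evidence against H0.

-0.808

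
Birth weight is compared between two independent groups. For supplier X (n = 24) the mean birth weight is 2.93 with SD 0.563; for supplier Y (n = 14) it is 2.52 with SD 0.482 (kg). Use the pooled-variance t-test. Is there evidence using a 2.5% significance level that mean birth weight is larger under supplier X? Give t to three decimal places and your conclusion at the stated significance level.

Let group 1 = supplier X, group 2 = supplier Y. H0: μ_1 = μ_2; H1: μ_1 > μ_2 (two-sample pooled-variance t-test, right-tailed).
s_p² = [(24−1)·0.563² + (14−1)·0.482²]/(24+14−2) = 0.286403
t = (2.93 − 2.52)/√[0.286403·(1/24 + 1/14)] = 2.278
df = n₁ + n₂ − 2 = 36
p-value = P(T ≥ 2.278) ≈ 0.0144
Since p ≈ 0.0144 < α = 0.025, reject H0; the evidence is statistically significant.

t = 2.278; reject H0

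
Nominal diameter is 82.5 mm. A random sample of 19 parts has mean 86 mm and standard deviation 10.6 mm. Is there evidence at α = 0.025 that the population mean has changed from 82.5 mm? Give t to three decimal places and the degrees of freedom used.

H0: μ = 82.5; H1: μ ≠ 82.5 (one-sample t-test, two-sided).
t = (x̄ − μ₀)/(s/√n) = (86 − 82.5)/(10.6/√19) = 1.439
df = n − 1 = 18
Two-sided p-value ≈ 0.1672
Since p ≈ 0.1672 > α = 0.025, fail to reject H0; the data do not provide sufficient evidence against H0.

t = 1.439, df = 18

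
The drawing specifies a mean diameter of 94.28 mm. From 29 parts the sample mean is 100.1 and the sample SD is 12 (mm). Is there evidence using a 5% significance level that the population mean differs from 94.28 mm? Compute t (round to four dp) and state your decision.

t = 2.6118; reject H0

H0: μ = 94.28; H1: μ ≠ 94.28 (one-sample t-test, two-sided).
t = (x̄ − μ₀)/(s/√n) = (100.1 − 94.28)/(12/√29) = 2.6118
df = n − 1 = 28
Two-sided p-value ≈ 0.0143
Since p ≈ 0.0143 < α = 0.05, reject H0; the evidence is statistically significant.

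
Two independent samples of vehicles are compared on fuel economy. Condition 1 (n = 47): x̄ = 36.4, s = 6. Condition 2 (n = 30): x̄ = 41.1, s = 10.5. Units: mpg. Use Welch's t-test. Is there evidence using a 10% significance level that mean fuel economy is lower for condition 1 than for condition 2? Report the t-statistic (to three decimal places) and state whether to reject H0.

Let group 1 = condition 1, group 2 = condition 2. H0: μ_1 = μ_2; H1: μ_1 < μ_2 (Welch's two-sample t-test, left-tailed).
t = (x̄_1 − x̄_2)/√(s_1²/n_1 + s_2²/n_2) = (36.4 − 41.1)/√(6²/47 + 10.5²/30) = -2.230
Welch–Satterthwaite df ≈ 41.22
p-value = P(T ≤ -2.230) ≈ 0.016
Since p ≈ 0.016 < α = 0.1, reject H0; the data support H1.

t = -2.230; reject H0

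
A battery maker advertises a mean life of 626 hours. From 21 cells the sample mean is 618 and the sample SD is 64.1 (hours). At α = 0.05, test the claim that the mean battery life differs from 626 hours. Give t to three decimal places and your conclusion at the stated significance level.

t = -0.572; fail to reject H0

H0: μ = 626; H1: μ ≠ 626 (one-sample t-test, two-sided).
t = (x̄ − μ₀)/(s/√n) = (618 − 626)/(64.1/√21) = -0.572
df = n − 1 = 20
Two-sided p-value ≈ 0.5737
Since p ≈ 0.5737 > α = 0.05, fail to reject H0; the evidence is not statistically significant.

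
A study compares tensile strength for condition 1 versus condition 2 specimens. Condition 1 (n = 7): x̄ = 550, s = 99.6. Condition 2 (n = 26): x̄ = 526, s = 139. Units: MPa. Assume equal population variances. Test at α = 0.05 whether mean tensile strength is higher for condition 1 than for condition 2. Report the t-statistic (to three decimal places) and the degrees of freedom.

t = 0.426, df = 31

Let group 1 = condition 1, group 2 = condition 2. H0: μ_1 = μ_2; H1: μ_1 > μ_2 (two-sample pooled-variance t-test, right-tailed).
s_p² = [(7−1)·99.6² + (26−1)·139²]/(7+26−2) = 17501.5
t = (550 − 526)/√[17501.5·(1/7 + 1/26)] = 0.426
df = n₁ + n₂ − 2 = 31
p-value = P(T ≥ 0.426) ≈ 0.337
Since p ≈ 0.337 > α = 0.05, fail to reject H0; the evidence is not statistically significant.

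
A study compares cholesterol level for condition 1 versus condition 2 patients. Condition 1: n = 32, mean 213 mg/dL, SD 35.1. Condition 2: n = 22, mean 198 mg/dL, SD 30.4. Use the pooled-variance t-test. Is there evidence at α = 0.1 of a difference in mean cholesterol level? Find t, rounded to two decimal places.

1.63

Let group 1 = condition 1, group 2 = condition 2. H0: μ_1 = μ_2; H1: μ_1 ≠ μ_2 (two-sample pooled-variance t-test, two-sided).
s_p² = [(32−1)·35.1² + (22−1)·30.4²]/(32+22−2) = 1107.69
t = (213 − 198)/√[1107.69·(1/32 + 1/22)] = 1.63
df = n₁ + n₂ − 2 = 52
Two-sided p-value ≈ 0.1097
Since p ≈ 0.1097 > α = 0.1, fail to reject H0; the data do not provide sufficient evidence against H0.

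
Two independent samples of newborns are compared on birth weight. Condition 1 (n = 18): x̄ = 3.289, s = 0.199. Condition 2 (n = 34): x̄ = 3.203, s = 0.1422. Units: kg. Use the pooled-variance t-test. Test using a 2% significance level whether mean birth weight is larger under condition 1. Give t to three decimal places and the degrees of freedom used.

t = 1.802, df = 50

Let group 1 = condition 1, group 2 = condition 2. H0: μ_1 = μ_2; H1: μ_1 > μ_2 (two-sample pooled-variance t-test, right-tailed).
s_p² = [(18−1)·0.199² + (34−1)·0.1422²]/(18+34−2) = 0.0268101
t = (3.289 − 3.203)/√[0.0268101·(1/18 + 1/34)] = 1.802
df = n₁ + n₂ − 2 = 50
p-value = P(T ≥ 1.802) ≈ 0.039
Since p ≈ 0.039 > α = 0.02, fail to reject H0; the evidence is not statistically significant.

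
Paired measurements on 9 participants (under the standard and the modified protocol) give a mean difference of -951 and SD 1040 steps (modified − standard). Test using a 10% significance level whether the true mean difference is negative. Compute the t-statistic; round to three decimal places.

-2.743

H0: μ_d = 0; H1: μ_d < 0 (paired t-test on the differences, left-tailed).
t = d̄/(s_d/√n) = -951/(1040/√9) = -2.743
df = n − 1 = 8
p-value = P(T ≤ -2.743) ≈ 0.0127
Since p ≈ 0.0127 < α = 0.1, reject H0; the evidence is statistically significant.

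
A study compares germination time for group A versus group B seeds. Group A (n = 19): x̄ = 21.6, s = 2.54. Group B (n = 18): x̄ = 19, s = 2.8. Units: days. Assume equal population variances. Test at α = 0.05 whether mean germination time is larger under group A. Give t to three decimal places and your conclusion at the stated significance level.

Let group 1 = group A, group 2 = group B. H0: μ_1 = μ_2; H1: μ_1 > μ_2 (two-sample pooled-variance t-test, right-tailed).
s_p² = [(19−1)·2.54² + (18−1)·2.8²]/(19+18−2) = 7.12597
t = (21.6 − 19)/√[7.12597·(1/19 + 1/18)] = 2.961
df = n₁ + n₂ − 2 = 35
p-value = P(T ≥ 2.961) ≈ 0.003
Since p ≈ 0.003 < α = 0.05, reject H0; the evidence is statistically significant.

t = 2.961; reject H0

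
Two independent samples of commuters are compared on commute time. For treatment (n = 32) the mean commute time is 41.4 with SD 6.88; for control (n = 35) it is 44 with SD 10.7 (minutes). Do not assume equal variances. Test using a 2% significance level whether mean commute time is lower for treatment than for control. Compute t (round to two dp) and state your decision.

t = -1.19; fail to reject H0

Let group 1 = treatment, group 2 = control. H0: μ_1 = μ_2; H1: μ_1 < μ_2 (Welch's two-sample t-test, left-tailed).
t = (x̄_1 − x̄_2)/√(s_1²/n_1 + s_2²/n_2) = (41.4 − 44)/√(6.88²/32 + 10.7²/35) = -1.19
Welch–Satterthwaite df ≈ 58.57
p-value = P(T ≤ -1.19) ≈ 0.1189
Since p ≈ 0.1189 > α = 0.02, fail to reject H0; the data do not provide sufficient evidence against H0.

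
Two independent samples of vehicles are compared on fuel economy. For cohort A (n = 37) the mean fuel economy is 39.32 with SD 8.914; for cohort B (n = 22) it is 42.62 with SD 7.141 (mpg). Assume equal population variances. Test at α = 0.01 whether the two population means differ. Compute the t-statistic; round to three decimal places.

-1.476

Let group 1 = cohort A, group 2 = cohort B. H0: μ_1 = μ_2; H1: μ_1 ≠ μ_2 (two-sample pooled-variance t-test, two-sided).
s_p² = [(37−1)·8.914² + (22−1)·7.141²]/(37+22−2) = 68.9721
t = (39.32 − 42.62)/√[68.9721·(1/37 + 1/22)] = -1.476
df = n₁ + n₂ − 2 = 57
Two-sided p-value ≈ 0.145
Since p ≈ 0.145 > α = 0.01, fail to reject H0; the data do not provide sufficient evidence against H0.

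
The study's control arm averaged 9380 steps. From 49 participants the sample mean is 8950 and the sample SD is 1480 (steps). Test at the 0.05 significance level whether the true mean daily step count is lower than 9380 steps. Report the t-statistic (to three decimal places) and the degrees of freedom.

H0: μ = 9380; H1: μ < 9380 (one-sample t-test, left-tailed).
t = (x̄ − μ₀)/(s/√n) = (8950 − 9380)/(1480/√49) = -2.034
df = n − 1 = 48
p-value = P(T ≤ -2.034) ≈ 0.024
Since p ≈ 0.024 < α = 0.05, reject H0; the data support H1.

t = -2.034, df = 48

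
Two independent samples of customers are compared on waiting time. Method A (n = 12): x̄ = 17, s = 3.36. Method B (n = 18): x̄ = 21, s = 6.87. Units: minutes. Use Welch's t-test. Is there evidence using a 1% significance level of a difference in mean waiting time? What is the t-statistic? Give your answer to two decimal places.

Let group 1 = method A, group 2 = method B. H0: μ_1 = μ_2; H1: μ_1 ≠ μ_2 (Welch's two-sample t-test, two-sided).
t = (x̄_1 − x̄_2)/√(s_1²/n_1 + s_2²/n_2) = (17 − 21)/√(3.36²/12 + 6.87²/18) = -2.12
Welch–Satterthwaite df ≈ 26.18
Two-sided p-value ≈ 0.0437
Since p ≈ 0.0437 > α = 0.01, fail to reject H0; the evidence is not statistically significant.

-2.12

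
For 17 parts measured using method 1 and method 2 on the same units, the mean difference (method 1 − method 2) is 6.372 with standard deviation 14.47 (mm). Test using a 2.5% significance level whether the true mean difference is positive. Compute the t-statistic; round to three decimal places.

1.816

H0: μ_d = 0; H1: μ_d > 0 (paired t-test on the differences, right-tailed).
t = d̄/(s_d/√n) = 6.372/(14.47/√17) = 1.816
df = n − 1 = 16
p-value = P(T ≥ 1.816) ≈ 0.0441
Since p ≈ 0.0441 > α = 0.025, fail to reject H0; the data do not provide sufficient evidence against H0.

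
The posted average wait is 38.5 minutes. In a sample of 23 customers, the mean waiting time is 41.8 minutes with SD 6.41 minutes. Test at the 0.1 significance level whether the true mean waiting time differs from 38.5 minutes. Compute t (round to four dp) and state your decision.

H0: μ = 38.5; H1: μ ≠ 38.5 (one-sample t-test, two-sided).
t = (x̄ − μ₀)/(s/√n) = (41.8 − 38.5)/(6.41/√23) = 2.4690
df = n − 1 = 22
Two-sided p-value ≈ 0.022
Since p ≈ 0.022 < α = 0.1, reject H0; the evidence is statistically significant.

t = 2.4690; reject H0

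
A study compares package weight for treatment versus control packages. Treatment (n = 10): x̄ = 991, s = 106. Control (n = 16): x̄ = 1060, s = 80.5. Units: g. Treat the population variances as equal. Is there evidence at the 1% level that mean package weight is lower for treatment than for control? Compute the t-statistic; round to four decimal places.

Let group 1 = treatment, group 2 = control. H0: μ_1 = μ_2; H1: μ_1 < μ_2 (two-sample pooled-variance t-test, left-tailed).
s_p² = [(10−1)·106² + (16−1)·80.5²]/(10+16−2) = 8263.66
t = (991 − 1060)/√[8263.66·(1/10 + 1/16)] = -1.8829
df = n₁ + n₂ − 2 = 24
p-value = P(T ≤ -1.8829) ≈ 0.036
Since p ≈ 0.036 > α = 0.01, fail to reject H0; the evidence is not statistically significant.

-1.8829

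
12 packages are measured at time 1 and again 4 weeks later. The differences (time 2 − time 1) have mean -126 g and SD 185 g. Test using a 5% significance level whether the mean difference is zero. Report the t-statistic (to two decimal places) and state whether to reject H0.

t = -2.36; reject H0

H0: μ_d = 0; H1: μ_d ≠ 0 (paired t-test on the differences, two-sided).
t = d̄/(s_d/√n) = -126/(185/√12) = -2.36
df = n − 1 = 11
Two-sided p-value ≈ 0.0379
Since p ≈ 0.0379 < α = 0.05, reject H0; the evidence is statistically significant.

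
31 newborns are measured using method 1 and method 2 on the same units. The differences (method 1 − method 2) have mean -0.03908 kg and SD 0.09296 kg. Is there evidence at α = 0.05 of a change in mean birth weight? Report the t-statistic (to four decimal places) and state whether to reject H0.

H0: μ_d = 0; H1: μ_d ≠ 0 (paired t-test on the differences, two-sided).
t = d̄/(s_d/√n) = -0.03908/(0.09296/√31) = -2.3407
df = n − 1 = 30
Two-sided p-value ≈ 0.026
Since p ≈ 0.026 < α = 0.05, reject H0; the data support H1.

t = -2.3407; reject H0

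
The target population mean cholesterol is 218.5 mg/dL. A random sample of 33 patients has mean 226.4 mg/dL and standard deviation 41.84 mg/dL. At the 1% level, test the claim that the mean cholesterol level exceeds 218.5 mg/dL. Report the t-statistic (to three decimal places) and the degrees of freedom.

H0: μ = 218.5; H1: μ > 218.5 (one-sample t-test, right-tailed).
t = (x̄ − μ₀)/(s/√n) = (226.4 − 218.5)/(41.84/√33) = 1.085
df = n − 1 = 32
p-value = P(T ≥ 1.085) ≈ 0.143
Since p ≈ 0.143 > α = 0.01, fail to reject H0; the data do not provide sufficient evidence against H0.

t = 1.085, df = 32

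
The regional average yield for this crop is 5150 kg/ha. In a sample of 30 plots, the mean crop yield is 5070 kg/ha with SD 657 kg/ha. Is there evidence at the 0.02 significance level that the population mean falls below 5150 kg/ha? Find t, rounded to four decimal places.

-0.6669

H0: μ = 5150; H1: μ < 5150 (one-sample t-test, left-tailed).
t = (x̄ − μ₀)/(s/√n) = (5070 − 5150)/(657/√30) = -0.6669
df = n − 1 = 29
p-value = P(T ≤ -0.6669) ≈ 0.255
Since p ≈ 0.255 > α = 0.02, fail to reject H0; the evidence is not statistically significant.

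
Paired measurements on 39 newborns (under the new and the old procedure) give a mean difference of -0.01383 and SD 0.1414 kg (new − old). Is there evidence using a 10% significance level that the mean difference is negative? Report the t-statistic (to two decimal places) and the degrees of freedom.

H0: μ_d = 0; H1: μ_d < 0 (paired t-test on the differences, left-tailed).
t = d̄/(s_d/√n) = -0.01383/(0.1414/√39) = -0.61
df = n − 1 = 38
p-value = P(T ≤ -0.61) ≈ 0.2725
Since p ≈ 0.2725 > α = 0.1, fail to reject H0; the data do not provide sufficient evidence against H0.

t = -0.61, df = 38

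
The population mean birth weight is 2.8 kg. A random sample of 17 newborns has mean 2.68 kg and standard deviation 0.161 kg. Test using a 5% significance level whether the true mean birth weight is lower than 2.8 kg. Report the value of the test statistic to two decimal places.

H0: μ = 2.8; H1: μ < 2.8 (one-sample t-test, left-tailed).
t = (x̄ − μ₀)/(s/√n) = (2.68 − 2.8)/(0.161/√17) = -3.07
df = n − 1 = 16
p-value = P(T ≤ -3.07) ≈ 0.0036
Since p ≈ 0.0036 < α = 0.05, reject H0; the evidence is statistically significant.

-3.07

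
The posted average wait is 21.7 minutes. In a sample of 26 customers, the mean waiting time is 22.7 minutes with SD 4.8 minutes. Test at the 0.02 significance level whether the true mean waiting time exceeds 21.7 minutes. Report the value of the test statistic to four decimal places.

H0: μ = 21.7; H1: μ > 21.7 (one-sample t-test, right-tailed).
t = (x̄ − μ₀)/(s/√n) = (22.7 − 21.7)/(4.8/√26) = 1.0623
df = n − 1 = 25
p-value = P(T ≥ 1.0623) ≈ 0.1491
Since p ≈ 0.1491 > α = 0.02, fail to reject H0; the data do not provide sufficient evidence against H0.

1.0623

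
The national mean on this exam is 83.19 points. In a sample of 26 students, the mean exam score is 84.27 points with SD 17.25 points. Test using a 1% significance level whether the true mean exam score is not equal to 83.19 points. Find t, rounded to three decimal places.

H0: μ = 83.19; H1: μ ≠ 83.19 (one-sample t-test, two-sided).
t = (x̄ − μ₀)/(s/√n) = (84.27 − 83.19)/(17.25/√26) = 0.319
df = n − 1 = 25
Two-sided p-value ≈ 0.752
Since p ≈ 0.752 > α = 0.01, fail to reject H0; the evidence is not statistically significant.

0.319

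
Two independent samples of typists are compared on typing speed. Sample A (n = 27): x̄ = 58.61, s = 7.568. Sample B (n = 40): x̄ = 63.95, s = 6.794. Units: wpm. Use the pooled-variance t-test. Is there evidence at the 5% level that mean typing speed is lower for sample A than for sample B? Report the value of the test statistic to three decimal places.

Let group 1 = sample A, group 2 = sample B. H0: μ_1 = μ_2; H1: μ_1 < μ_2 (two-sample pooled-variance t-test, left-tailed).
s_p² = [(27−1)·7.568² + (40−1)·6.794²]/(27+40−2) = 50.6049
t = (58.61 − 63.95)/√[50.6049·(1/27 + 1/40)] = -3.014
df = n₁ + n₂ − 2 = 65
p-value = P(T ≤ -3.014) ≈ 0.002
Since p ≈ 0.002 < α = 0.05, reject H0; the data support H1.

-3.014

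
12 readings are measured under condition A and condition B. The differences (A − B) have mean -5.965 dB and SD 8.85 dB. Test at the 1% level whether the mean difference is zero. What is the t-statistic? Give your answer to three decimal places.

-2.335

H0: μ_d = 0; H1: μ_d ≠ 0 (paired t-test on the differences, two-sided).
t = d̄/(s_d/√n) = -5.965/(8.85/√12) = -2.335
df = n − 1 = 11
Two-sided p-value ≈ 0.040
Since p ≈ 0.040 > α = 0.01, fail to reject H0; the evidence is not statistically significant.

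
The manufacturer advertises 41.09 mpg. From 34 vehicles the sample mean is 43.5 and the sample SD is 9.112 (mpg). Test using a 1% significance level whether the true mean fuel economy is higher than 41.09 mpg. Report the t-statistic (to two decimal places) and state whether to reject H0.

t = 1.54; fail to reject H0

H0: μ = 41.09; H1: μ > 41.09 (one-sample t-test, right-tailed).
t = (x̄ − μ₀)/(s/√n) = (43.5 − 41.09)/(9.112/√34) = 1.54
df = n − 1 = 33
p-value = P(T ≥ 1.54) ≈ 0.066
Since p ≈ 0.066 > α = 0.01, fail to reject H0; the evidence is not statistically significant.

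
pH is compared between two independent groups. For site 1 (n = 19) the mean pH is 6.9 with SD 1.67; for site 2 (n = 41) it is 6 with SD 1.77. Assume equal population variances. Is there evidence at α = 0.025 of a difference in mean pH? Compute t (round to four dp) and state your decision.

Let group 1 = site 1, group 2 = site 2. H0: μ_1 = μ_2; H1: μ_1 ≠ μ_2 (two-sample pooled-variance t-test, two-sided).
s_p² = [(19−1)·1.67² + (41−1)·1.77²]/(19+41−2) = 3.02614
t = (6.9 − 6)/√[3.02614·(1/19 + 1/41)] = 1.8642
df = n₁ + n₂ − 2 = 58
Two-sided p-value ≈ 0.067
Since p ≈ 0.067 > α = 0.025, fail to reject H0; the evidence is not statistically significant.

t = 1.8642; fail to reject H0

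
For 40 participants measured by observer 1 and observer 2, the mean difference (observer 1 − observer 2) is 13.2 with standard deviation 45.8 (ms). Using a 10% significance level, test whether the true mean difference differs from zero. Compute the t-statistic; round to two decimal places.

1.82

H0: μ_d = 0; H1: μ_d ≠ 0 (paired t-test on the differences, two-sided).
t = d̄/(s_d/√n) = 13.2/(45.8/√40) = 1.82
df = n − 1 = 39
Two-sided p-value ≈ 0.076
Since p ≈ 0.076 < α = 0.1, reject H0; the data support H1.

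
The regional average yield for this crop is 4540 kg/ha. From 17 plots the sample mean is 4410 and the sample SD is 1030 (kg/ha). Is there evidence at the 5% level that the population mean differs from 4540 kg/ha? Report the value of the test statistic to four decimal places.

H0: μ = 4540; H1: μ ≠ 4540 (one-sample t-test, two-sided).
t = (x̄ − μ₀)/(s/√n) = (4410 − 4540)/(1030/√17) = -0.5204
df = n − 1 = 16
Two-sided p-value ≈ 0.610
Since p ≈ 0.610 > α = 0.05, fail to reject H0; the evidence is not statistically significant.

-0.5204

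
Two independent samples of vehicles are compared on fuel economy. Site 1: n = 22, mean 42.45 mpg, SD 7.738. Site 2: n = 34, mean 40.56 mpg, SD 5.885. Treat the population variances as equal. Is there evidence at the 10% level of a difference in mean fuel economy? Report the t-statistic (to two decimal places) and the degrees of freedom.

t = 1.04, df = 54

Let group 1 = site 1, group 2 = site 2. H0: μ_1 = μ_2; H1: μ_1 ≠ μ_2 (two-sample pooled-variance t-test, two-sided).
s_p² = [(22−1)·7.738² + (34−1)·5.885²]/(22+34−2) = 44.4501
t = (42.45 − 40.56)/√[44.4501·(1/22 + 1/34)] = 1.04
df = n₁ + n₂ − 2 = 54
Two-sided p-value ≈ 0.3048
Since p ≈ 0.3048 > α = 0.1, fail to reject H0; the data do not provide sufficient evidence against H0.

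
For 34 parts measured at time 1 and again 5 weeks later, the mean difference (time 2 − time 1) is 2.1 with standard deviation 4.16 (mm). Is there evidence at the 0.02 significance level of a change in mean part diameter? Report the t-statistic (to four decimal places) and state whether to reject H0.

H0: μ_d = 0; H1: μ_d ≠ 0 (paired t-test on the differences, two-sided).
t = d̄/(s_d/√n) = 2.1/(4.16/√34) = 2.9435
df = n − 1 = 33
Two-sided p-value ≈ 0.006
Since p ≈ 0.006 < α = 0.02, reject H0; the evidence is statistically significant.

t = 2.9435; reject H0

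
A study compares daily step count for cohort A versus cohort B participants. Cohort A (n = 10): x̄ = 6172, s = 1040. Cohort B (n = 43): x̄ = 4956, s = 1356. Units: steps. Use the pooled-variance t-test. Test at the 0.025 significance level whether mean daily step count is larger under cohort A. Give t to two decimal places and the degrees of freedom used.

Let group 1 = cohort A, group 2 = cohort B. H0: μ_1 = μ_2; H1: μ_1 > μ_2 (two-sample pooled-variance t-test, right-tailed).
s_p² = [(10−1)·1040² + (43−1)·1356²]/(10+43−2) = 1705120
t = (6172 − 4956)/√[1705120·(1/10 + 1/43)] = 2.65
df = n₁ + n₂ − 2 = 51
p-value = P(T ≥ 2.65) ≈ 0.005
Since p ≈ 0.005 < α = 0.025, reject H0; the data support H1.

t = 2.65, df = 51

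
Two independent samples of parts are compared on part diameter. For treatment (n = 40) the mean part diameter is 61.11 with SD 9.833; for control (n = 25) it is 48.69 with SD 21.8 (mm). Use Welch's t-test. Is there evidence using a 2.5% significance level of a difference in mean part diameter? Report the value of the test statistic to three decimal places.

2.683

Let group 1 = treatment, group 2 = control. H0: μ_1 = μ_2; H1: μ_1 ≠ μ_2 (Welch's two-sample t-test, two-sided).
t = (x̄_1 − x̄_2)/√(s_1²/n_1 + s_2²/n_2) = (61.11 − 48.69)/√(9.833²/40 + 21.8²/25) = 2.683
Welch–Satterthwaite df ≈ 30.19
Two-sided p-value ≈ 0.0117
Since p ≈ 0.0117 < α = 0.025, reject H0; the evidence is statistically significant.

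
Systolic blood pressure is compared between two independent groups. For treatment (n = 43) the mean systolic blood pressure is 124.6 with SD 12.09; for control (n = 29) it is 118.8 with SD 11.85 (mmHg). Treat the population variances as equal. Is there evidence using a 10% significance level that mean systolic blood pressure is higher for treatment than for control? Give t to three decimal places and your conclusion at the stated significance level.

Let group 1 = treatment, group 2 = control. H0: μ_1 = μ_2; H1: μ_1 > μ_2 (two-sample pooled-variance t-test, right-tailed).
s_p² = [(43−1)·12.09² + (29−1)·11.85²]/(43+29−2) = 143.87
t = (124.6 − 118.8)/√[143.87·(1/43 + 1/29)] = 2.012
df = n₁ + n₂ − 2 = 70
p-value = P(T ≥ 2.012) ≈ 0.0240
Since p ≈ 0.0240 < α = 0.1, reject H0; the evidence is statistically significant.

t = 2.012; reject H0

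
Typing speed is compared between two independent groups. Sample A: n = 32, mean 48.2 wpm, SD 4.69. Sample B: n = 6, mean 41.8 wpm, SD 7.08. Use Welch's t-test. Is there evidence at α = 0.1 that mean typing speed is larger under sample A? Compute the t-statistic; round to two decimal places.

2.13

Let group 1 = sample A, group 2 = sample B. H0: μ_1 = μ_2; H1: μ_1 > μ_2 (Welch's two-sample t-test, right-tailed).
t = (x̄_1 − x̄_2)/√(s_1²/n_1 + s_2²/n_2) = (48.2 − 41.8)/√(4.69²/32 + 7.08²/6) = 2.13
Welch–Satterthwaite df ≈ 5.85
p-value = P(T ≥ 2.13) ≈ 0.039
Since p ≈ 0.039 < α = 0.1, reject H0; the evidence is statistically significant.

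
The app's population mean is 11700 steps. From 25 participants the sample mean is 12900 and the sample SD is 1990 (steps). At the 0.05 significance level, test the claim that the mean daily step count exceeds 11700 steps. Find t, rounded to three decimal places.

H0: μ = 11700; H1: μ > 11700 (one-sample t-test, right-tailed).
t = (x̄ − μ₀)/(s/√n) = (12900 − 11700)/(1990/√25) = 3.015
df = n − 1 = 24
p-value = P(T ≥ 3.015) ≈ 0.0030
Since p ≈ 0.0030 < α = 0.05, reject H0; the data support H1.

3.015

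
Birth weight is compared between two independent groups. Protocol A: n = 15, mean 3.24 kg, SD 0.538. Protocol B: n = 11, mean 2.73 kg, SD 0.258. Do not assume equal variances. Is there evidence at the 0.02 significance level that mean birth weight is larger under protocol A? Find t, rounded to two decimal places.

3.20

Let group 1 = protocol A, group 2 = protocol B. H0: μ_1 = μ_2; H1: μ_1 > μ_2 (Welch's two-sample t-test, right-tailed).
t = (x̄_1 − x̄_2)/√(s_1²/n_1 + s_2²/n_2) = (3.24 − 2.73)/√(0.538²/15 + 0.258²/11) = 3.20
Welch–Satterthwaite df ≈ 21.23
p-value = P(T ≥ 3.20) ≈ 0.002
Since p ≈ 0.002 < α = 0.02, reject H0; the evidence is statistically significant.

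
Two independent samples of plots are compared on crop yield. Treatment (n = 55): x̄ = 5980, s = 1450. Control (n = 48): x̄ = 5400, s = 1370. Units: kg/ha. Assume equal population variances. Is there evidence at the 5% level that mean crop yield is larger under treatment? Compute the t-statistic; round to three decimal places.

Let group 1 = treatment, group 2 = control. H0: μ_1 = μ_2; H1: μ_1 > μ_2 (two-sample pooled-variance t-test, right-tailed).
s_p² = [(55−1)·1450² + (48−1)·1370²]/(55+48−2) = 1997520
t = (5980 − 5400)/√[1997520·(1/55 + 1/48)] = 2.078
df = n₁ + n₂ − 2 = 101
p-value = P(T ≥ 2.078) ≈ 0.020
Since p ≈ 0.020 < α = 0.05, reject H0; the evidence is statistically significant.

2.078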